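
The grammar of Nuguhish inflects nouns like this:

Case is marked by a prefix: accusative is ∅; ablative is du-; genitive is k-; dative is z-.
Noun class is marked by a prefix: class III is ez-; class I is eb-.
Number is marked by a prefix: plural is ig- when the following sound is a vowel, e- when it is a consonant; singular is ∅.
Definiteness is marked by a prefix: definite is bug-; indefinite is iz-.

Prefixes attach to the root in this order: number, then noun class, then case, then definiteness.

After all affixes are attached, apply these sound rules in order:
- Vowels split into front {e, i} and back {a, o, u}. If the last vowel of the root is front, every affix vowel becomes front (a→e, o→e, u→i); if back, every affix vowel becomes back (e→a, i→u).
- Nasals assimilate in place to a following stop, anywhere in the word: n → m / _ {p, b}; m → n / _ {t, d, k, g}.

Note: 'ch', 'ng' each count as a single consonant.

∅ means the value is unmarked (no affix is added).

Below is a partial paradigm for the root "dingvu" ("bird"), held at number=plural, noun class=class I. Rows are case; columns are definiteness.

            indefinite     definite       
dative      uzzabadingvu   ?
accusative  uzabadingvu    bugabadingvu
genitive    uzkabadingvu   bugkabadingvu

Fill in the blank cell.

bugzabadingvu

Attach number plural e- (before consonant 'd') → edingvu.
Attach noun class class I eb- → ebedingvu.
Attach case dative z- → zebedingvu.
Attach definiteness definite bug- → bugzebedingvu.
Apply vowel harmony: bugzebedingvu → bugzabadingvu.
Nasal assimilation: no change.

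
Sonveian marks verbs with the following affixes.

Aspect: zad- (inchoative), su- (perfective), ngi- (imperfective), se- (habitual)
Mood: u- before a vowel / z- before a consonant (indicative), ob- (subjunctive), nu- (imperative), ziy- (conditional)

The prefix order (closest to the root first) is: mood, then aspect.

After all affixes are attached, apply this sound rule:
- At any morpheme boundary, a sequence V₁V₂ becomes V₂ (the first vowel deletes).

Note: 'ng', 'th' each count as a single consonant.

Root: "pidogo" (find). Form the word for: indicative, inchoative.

zadzpidogo

Attach mood indicative z- (before consonant 'p') → zpidogo.
Attach aspect inchoative zad- → zadzpidogo.
Vowel deletion: no change.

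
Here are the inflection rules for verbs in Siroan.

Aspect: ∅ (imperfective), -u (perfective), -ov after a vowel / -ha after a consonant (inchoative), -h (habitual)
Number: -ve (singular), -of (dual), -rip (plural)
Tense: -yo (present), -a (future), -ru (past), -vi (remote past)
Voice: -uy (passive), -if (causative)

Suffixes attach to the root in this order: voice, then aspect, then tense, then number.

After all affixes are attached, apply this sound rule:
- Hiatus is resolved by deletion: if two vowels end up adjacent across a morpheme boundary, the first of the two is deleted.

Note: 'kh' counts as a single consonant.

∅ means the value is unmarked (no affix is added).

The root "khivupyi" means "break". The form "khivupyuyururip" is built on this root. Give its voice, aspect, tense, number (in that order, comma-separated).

passive, perfective, past, plural

Segment: khivupyi-uy-u-ru-rip.
voice: -uy → passive.
aspect: -u → perfective.
tense: -ru → past.
number: -rip → plural.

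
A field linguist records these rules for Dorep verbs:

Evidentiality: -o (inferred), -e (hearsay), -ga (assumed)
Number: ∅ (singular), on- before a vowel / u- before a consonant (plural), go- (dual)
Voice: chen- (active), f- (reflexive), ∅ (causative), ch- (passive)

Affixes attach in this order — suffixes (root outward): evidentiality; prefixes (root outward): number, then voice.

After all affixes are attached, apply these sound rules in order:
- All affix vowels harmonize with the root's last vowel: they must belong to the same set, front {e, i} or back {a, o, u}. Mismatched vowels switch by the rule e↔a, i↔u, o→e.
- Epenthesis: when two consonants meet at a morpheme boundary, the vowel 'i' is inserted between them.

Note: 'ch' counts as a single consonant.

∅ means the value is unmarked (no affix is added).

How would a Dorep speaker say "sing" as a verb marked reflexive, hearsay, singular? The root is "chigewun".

number = singular: zero marking, form stays chigewun.
Attach evidentiality hearsay -e → chigewune.
Attach voice reflexive f- → fchigewune.
Apply vowel harmony: fchigewune → fchigewuna.
Apply epenthesis: fchigewuna → fichigewuna.

fichigewuna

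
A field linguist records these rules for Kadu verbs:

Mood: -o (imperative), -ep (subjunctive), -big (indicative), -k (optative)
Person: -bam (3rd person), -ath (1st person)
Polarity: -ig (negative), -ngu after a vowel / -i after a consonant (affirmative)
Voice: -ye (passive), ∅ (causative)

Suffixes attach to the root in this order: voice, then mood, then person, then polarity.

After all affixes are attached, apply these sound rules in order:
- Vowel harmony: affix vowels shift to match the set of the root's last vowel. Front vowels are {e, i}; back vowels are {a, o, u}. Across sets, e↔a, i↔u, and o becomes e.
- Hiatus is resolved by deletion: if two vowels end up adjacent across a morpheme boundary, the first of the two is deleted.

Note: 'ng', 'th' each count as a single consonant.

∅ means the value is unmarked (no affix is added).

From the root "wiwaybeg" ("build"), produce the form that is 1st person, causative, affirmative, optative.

wiwaybegkethi

voice = causative: zero marking, form stays wiwaybeg.
Attach mood optative -k → wiwaybegk.
Attach person 1st person -ath → wiwaybegkath.
Attach polarity affirmative -i (after consonant 'th') → wiwaybegkathi.
Apply vowel harmony: wiwaybegkathi → wiwaybegkethi.
Vowel deletion: no change.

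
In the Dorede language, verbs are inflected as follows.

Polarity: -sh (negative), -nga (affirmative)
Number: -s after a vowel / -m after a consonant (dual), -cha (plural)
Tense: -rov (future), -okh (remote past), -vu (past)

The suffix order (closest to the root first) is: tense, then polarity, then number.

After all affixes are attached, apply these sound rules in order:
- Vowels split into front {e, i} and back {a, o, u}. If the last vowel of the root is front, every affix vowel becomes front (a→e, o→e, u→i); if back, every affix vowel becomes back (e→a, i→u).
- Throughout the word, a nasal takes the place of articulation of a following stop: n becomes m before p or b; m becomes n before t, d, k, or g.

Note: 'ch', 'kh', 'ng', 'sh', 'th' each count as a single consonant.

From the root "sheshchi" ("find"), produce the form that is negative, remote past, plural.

Attach tense remote past -okh → sheshchiokh.
Attach polarity negative -sh → sheshchiokhsh.
Attach number plural -cha → sheshchiokhshcha.
Apply vowel harmony: sheshchiokhshcha → sheshchiekhshche.
Nasal assimilation: no change.

sheshchiekhshche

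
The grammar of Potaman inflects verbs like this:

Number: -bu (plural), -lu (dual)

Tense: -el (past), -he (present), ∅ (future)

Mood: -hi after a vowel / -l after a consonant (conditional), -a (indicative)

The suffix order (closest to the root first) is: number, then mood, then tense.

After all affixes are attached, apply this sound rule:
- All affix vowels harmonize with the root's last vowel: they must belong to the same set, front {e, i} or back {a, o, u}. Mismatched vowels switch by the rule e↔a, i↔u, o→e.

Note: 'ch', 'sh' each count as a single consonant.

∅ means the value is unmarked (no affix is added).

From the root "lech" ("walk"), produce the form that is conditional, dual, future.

lechlihi

Attach number dual -lu → lechlu.
Attach mood conditional -hi (after vowel 'u') → lechluhi.
tense = future: zero marking, form stays lechluhi.
Apply vowel harmony: lechluhi → lechlihi.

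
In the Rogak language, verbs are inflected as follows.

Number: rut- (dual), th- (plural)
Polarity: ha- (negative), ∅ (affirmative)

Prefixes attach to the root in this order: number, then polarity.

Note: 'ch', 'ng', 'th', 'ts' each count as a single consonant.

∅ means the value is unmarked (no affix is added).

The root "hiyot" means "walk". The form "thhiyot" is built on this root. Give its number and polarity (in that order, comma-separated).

plural, affirmative

Segment: th-hiyot.
number: th- → plural.
polarity: ∅ → affirmative.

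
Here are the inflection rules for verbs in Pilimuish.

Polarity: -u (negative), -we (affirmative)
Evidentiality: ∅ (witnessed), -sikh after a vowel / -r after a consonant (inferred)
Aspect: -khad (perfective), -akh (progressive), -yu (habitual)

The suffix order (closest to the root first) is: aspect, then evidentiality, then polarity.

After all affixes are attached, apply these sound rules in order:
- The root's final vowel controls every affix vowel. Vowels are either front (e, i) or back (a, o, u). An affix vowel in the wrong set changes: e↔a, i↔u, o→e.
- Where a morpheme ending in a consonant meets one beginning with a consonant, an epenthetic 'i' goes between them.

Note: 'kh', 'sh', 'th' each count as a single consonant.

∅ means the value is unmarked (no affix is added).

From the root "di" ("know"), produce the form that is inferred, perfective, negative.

dikhediri

Attach aspect perfective -khad → dikhad.
Attach evidentiality inferred -r (after consonant 'd') → dikhadr.
Attach polarity negative -u → dikhadru.
Apply vowel harmony: dikhadru → dikhedri.
Apply epenthesis: dikhedri → dikhediri.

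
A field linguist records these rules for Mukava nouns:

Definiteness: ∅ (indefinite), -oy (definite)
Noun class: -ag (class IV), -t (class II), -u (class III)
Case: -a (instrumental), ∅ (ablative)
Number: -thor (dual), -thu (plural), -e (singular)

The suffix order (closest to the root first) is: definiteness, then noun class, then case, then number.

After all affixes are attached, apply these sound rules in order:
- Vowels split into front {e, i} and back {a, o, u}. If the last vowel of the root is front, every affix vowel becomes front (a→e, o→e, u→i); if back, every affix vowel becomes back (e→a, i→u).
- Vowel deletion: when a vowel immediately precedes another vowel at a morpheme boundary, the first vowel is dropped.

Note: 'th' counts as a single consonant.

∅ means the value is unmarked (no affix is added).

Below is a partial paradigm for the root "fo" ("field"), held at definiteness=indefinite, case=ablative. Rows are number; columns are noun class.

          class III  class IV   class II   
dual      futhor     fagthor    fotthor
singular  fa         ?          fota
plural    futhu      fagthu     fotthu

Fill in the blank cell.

faga

definiteness = indefinite: zero marking, form stays fo.
Attach noun class class IV -ag → foag.
case = ablative: zero marking, form stays foag.
Attach number singular -e → foage.
Apply vowel harmony: foage → foaga.
Apply vowel deletion: foaga → faga.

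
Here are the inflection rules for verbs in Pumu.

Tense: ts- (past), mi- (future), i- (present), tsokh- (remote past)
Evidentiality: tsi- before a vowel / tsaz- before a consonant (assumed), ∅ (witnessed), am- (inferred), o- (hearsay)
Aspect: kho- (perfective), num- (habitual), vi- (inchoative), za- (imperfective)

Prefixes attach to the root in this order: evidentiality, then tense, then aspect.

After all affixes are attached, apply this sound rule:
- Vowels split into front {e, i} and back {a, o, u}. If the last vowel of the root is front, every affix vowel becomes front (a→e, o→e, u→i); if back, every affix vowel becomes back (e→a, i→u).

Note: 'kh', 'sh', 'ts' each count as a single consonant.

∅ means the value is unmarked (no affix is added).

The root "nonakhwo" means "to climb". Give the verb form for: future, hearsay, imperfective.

zamuononakhwo

Attach evidentiality hearsay o- → ononakhwo.
Attach tense future mi- → miononakhwo.
Attach aspect imperfective za- → zamiononakhwo.
Apply vowel harmony: zamiononakhwo → zamuononakhwo.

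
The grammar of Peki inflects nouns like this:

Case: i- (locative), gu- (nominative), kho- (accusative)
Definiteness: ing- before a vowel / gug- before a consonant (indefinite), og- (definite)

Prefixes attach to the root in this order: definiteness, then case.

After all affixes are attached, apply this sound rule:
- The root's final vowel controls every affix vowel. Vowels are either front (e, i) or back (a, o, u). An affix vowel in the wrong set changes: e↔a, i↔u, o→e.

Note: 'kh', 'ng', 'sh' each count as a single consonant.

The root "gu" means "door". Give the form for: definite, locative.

uoggu

Attach definiteness definite og- → oggu.
Attach case locative i- → ioggu.
Apply vowel harmony: ioggu → uoggu.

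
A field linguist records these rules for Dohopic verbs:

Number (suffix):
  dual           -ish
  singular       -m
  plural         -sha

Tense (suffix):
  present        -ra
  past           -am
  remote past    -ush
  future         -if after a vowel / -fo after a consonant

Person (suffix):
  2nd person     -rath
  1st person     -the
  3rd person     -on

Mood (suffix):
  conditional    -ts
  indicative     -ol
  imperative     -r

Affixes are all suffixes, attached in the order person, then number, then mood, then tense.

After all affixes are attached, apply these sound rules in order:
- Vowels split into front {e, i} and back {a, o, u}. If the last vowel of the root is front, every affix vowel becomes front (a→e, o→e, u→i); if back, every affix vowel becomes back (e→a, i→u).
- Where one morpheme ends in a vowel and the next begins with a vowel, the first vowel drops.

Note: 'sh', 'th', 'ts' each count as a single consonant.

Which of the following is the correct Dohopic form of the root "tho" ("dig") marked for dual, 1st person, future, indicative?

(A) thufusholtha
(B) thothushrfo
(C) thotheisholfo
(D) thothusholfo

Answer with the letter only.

D

Attach person 1st person -the → thothe.
Attach number dual -ish → thotheish.
Attach mood indicative -ol → thotheishol.
Attach tense future -fo (after consonant 'l') → thotheisholfo.
Apply vowel harmony: thotheisholfo → thothausholfo.
Apply vowel deletion: thothausholfo → thothusholfo.
So the correct form is thothusholfo, option (D).
(A) thufusholtha is wrong: it has the affixes in the wrong order.
(C) thotheisholfo is wrong: it fails to apply the sound rule(s).
(B) thothushrfo is wrong: it uses imperative instead of indicative for mood.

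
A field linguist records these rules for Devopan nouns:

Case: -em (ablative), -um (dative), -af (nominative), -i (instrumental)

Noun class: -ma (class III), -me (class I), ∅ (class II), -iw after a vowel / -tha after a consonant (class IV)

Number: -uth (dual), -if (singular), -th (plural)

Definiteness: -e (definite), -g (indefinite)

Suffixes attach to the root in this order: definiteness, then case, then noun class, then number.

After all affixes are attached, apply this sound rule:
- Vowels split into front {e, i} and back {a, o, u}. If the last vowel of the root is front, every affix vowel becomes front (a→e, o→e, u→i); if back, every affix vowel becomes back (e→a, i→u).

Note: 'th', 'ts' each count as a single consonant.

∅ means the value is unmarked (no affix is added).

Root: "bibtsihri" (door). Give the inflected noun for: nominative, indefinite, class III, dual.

bibtsihrigefmeith

Attach definiteness indefinite -g → bibtsihrig.
Attach case nominative -af → bibtsihrigaf.
Attach noun class class III -ma → bibtsihrigafma.
Attach number dual -uth → bibtsihrigafmauth.
Apply vowel harmony: bibtsihrigafmauth → bibtsihrigefmeith.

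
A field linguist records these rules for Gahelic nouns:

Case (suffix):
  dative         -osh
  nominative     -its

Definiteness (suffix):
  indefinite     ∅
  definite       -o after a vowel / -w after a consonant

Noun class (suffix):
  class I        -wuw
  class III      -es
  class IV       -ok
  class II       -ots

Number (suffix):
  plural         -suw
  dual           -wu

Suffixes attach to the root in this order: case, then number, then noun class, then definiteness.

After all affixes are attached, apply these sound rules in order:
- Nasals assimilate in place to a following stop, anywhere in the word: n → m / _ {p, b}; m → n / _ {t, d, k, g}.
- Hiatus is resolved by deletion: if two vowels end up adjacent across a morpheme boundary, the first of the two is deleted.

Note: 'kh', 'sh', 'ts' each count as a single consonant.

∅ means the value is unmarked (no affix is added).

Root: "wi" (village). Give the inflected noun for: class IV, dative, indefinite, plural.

Attach case dative -osh → wiosh.
Attach number plural -suw → wioshsuw.
Attach noun class class IV -ok → wioshsuwok.
definiteness = indefinite: zero marking, form stays wioshsuwok.
Nasal assimilation: no change.
Apply vowel deletion: wioshsuwok → woshsuwok.

woshsuwok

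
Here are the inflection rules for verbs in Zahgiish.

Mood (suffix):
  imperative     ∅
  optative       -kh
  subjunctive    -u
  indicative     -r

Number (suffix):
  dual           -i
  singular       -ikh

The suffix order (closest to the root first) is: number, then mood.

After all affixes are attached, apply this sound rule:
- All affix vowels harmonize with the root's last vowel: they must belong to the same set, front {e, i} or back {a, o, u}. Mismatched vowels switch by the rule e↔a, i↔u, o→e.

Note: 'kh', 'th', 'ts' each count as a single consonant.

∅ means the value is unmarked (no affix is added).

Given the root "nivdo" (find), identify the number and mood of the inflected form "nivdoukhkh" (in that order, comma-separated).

Segment: nivdo-ikh-kh.
number: -ikh → singular.
mood: -kh → optative.

singular, optative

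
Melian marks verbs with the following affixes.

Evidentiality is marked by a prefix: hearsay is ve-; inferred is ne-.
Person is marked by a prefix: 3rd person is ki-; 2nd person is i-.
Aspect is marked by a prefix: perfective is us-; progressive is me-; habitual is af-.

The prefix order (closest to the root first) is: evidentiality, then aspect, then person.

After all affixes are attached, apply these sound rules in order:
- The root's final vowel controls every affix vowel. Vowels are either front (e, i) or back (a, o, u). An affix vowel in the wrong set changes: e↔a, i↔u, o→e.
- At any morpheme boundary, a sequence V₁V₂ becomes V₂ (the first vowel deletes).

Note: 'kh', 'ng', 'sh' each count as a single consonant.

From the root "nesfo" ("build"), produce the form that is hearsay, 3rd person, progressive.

Attach evidentiality hearsay ve- → venesfo.
Attach aspect progressive me- → mevenesfo.
Attach person 3rd person ki- → kimevenesfo.
Apply vowel harmony: kimevenesfo → kumavanesfo.
Vowel deletion: no change.

kumavanesfo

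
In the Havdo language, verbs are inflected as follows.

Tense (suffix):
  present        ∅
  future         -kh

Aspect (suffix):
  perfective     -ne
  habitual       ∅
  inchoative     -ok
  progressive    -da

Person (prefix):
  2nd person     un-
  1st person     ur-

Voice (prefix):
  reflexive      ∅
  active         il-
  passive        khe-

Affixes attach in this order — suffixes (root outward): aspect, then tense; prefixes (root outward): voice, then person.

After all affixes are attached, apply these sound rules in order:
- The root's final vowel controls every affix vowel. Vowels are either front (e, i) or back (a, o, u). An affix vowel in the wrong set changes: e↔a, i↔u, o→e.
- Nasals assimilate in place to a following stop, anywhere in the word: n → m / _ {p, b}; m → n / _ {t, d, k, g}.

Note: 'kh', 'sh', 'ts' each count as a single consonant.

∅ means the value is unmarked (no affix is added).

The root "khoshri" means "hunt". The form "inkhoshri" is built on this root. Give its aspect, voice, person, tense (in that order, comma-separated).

habitual, reflexive, 2nd person, present

Segment: un-khoshri.
aspect: ∅ → habitual.
voice: ∅ → reflexive.
person: un- → 2nd person.
tense: ∅ → present.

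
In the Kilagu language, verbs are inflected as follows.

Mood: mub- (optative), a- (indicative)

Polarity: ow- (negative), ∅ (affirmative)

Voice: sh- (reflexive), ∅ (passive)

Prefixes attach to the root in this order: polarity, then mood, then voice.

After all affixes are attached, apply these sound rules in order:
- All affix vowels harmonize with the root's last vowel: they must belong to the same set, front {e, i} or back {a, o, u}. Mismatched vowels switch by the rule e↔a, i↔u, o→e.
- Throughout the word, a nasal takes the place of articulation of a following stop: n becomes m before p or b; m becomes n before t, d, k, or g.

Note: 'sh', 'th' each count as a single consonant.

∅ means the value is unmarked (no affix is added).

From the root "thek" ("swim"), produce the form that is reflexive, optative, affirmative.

shmibthek

polarity = affirmative: zero marking, form stays thek.
Attach mood optative mub- → mubthek.
Attach voice reflexive sh- → shmubthek.
Apply vowel harmony: shmubthek → shmibthek.
Nasal assimilation: no change.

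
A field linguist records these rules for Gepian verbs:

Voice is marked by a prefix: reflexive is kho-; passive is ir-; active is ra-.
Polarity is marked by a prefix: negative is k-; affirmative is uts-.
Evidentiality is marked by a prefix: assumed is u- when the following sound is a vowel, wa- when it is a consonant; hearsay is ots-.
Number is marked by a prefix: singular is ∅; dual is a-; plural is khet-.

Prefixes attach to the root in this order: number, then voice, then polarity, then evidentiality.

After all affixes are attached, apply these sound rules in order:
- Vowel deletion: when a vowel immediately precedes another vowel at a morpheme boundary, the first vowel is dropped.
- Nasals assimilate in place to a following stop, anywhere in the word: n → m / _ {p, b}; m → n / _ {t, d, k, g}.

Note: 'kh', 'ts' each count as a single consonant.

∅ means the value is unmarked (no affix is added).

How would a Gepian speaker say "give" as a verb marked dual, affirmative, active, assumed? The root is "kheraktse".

utsrakheraktse

Attach number dual a- → akheraktse.
Attach voice active ra- → raakheraktse.
Attach polarity affirmative uts- → utsraakheraktse.
Attach evidentiality assumed u- (before vowel 'u') → uutsraakheraktse.
Apply vowel deletion: uutsraakheraktse → utsrakheraktse.
Nasal assimilation: no change.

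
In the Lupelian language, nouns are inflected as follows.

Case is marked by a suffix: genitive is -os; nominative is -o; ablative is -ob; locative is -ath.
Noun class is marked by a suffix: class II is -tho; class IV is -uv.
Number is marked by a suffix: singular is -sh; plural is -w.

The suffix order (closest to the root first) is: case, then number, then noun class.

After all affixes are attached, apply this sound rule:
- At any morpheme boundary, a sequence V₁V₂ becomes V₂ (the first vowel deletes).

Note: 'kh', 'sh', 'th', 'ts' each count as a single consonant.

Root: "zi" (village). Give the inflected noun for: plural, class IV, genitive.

zoswuv

Attach case genitive -os → zios.
Attach number plural -w → ziosw.
Attach noun class class IV -uv → zioswuv.
Apply vowel deletion: zioswuv → zoswuv.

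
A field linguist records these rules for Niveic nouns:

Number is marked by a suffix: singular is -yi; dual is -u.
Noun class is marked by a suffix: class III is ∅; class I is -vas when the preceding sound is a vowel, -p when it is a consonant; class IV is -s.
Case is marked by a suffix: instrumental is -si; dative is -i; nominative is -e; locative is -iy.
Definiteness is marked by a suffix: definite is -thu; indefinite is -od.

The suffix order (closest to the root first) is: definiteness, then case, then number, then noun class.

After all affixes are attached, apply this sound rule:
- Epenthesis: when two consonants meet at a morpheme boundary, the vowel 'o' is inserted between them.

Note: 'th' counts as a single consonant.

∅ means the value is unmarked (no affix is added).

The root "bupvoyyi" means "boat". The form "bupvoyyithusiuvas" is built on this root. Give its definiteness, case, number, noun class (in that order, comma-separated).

definite, instrumental, dual, class I

Segment: bupvoyyi-thu-si-u-vas.
definiteness: -thu → definite.
case: -si → instrumental.
number: -u → dual.
noun class: -vas/p → class I.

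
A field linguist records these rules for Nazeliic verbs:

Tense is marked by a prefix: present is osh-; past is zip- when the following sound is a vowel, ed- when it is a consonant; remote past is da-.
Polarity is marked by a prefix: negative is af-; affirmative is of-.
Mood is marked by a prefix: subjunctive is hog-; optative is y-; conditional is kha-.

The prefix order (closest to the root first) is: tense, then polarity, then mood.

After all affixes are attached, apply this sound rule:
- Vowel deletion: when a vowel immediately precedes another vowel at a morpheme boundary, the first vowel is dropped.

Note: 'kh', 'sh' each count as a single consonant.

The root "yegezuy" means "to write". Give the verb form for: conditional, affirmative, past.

khofedyegezuy

Attach tense past ed- (before consonant 'y') → edyegezuy.
Attach polarity affirmative of- → ofedyegezuy.
Attach mood conditional kha- → khaofedyegezuy.
Apply vowel deletion: khaofedyegezuy → khofedyegezuy.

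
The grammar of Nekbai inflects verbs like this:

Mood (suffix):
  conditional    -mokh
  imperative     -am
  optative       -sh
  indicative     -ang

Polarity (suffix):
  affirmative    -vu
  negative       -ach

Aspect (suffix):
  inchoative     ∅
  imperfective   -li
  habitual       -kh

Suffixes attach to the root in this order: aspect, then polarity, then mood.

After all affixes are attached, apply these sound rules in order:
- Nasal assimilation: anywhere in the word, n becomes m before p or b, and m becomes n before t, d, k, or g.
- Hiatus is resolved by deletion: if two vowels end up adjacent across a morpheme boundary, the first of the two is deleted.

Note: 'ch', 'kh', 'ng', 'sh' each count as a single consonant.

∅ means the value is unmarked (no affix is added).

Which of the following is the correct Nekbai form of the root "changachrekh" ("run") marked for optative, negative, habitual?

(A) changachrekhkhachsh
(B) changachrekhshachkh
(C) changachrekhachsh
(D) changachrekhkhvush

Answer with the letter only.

Attach aspect habitual -kh → changachrekhkh.
Attach polarity negative -ach → changachrekhkhach.
Attach mood optative -sh → changachrekhkhachsh.
Nasal assimilation: no change.
Vowel deletion: no change.
So the correct form is changachrekhkhachsh, option (A).
(D) changachrekhkhvush is wrong: it uses affirmative instead of negative for polarity.
(C) changachrekhachsh is wrong: it uses inchoative instead of habitual for aspect.
(B) changachrekhshachkh is wrong: it has the affixes in the wrong order.

A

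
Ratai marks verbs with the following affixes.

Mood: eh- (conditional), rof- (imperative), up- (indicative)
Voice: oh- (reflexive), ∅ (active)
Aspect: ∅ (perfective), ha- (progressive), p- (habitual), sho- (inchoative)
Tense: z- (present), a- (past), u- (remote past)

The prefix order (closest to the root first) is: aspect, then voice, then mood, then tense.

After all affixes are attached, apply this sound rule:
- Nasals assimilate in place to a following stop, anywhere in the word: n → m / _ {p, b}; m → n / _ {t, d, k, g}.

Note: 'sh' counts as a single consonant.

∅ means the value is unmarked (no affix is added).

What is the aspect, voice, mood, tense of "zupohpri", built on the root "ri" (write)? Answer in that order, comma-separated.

Segment: z-up-oh-p-ri.
aspect: p- → habitual.
voice: oh- → reflexive.
mood: up- → indicative.
tense: z- → present.

habitual, reflexive, indicative, present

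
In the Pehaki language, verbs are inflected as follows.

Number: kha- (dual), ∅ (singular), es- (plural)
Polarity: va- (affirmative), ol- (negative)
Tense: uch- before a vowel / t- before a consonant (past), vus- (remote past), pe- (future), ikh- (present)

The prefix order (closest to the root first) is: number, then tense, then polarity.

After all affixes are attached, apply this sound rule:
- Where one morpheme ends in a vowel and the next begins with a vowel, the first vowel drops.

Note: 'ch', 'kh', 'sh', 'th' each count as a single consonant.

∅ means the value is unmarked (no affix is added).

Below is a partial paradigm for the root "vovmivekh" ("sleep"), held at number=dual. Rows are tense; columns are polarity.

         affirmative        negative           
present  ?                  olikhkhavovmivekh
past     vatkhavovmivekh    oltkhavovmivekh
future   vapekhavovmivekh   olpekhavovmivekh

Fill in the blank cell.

Attach number dual kha- → khavovmivekh.
Attach tense present ikh- → ikhkhavovmivekh.
Attach polarity affirmative va- → vaikhkhavovmivekh.
Apply vowel deletion: vaikhkhavovmivekh → vikhkhavovmivekh.

vikhkhavovmivekh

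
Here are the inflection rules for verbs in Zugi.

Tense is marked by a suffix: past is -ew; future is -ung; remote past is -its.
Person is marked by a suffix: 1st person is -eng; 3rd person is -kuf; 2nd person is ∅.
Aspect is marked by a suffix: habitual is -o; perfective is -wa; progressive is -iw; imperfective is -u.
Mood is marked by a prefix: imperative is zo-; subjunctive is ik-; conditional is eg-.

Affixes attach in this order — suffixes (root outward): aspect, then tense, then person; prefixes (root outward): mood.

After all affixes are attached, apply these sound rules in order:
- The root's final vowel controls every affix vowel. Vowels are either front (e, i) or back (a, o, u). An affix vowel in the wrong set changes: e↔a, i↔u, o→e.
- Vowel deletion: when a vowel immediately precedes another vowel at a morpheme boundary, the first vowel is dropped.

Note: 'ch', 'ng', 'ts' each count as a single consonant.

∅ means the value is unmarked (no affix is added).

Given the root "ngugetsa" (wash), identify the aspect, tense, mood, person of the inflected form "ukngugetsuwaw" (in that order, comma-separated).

Segment: ik-ngugetsa-iw-ew.
aspect: -iw → progressive.
tense: -ew → past.
mood: ik- → subjunctive.
person: ∅ → 2nd person.

progressive, past, subjunctive, 2nd person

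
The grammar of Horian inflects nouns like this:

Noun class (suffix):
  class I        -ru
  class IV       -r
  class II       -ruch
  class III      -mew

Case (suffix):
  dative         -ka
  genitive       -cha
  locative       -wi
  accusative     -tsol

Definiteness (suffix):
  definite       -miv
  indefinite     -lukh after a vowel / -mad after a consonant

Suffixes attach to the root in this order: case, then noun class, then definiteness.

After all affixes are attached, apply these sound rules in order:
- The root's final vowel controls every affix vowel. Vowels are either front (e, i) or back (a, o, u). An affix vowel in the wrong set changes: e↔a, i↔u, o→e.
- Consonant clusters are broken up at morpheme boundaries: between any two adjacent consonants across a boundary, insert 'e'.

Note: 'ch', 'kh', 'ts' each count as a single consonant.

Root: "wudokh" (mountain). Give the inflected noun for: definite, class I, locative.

wudokhewurumuv

Attach case locative -wi → wudokhwi.
Attach noun class class I -ru → wudokhwiru.
Attach definiteness definite -miv → wudokhwirumiv.
Apply vowel harmony: wudokhwirumiv → wudokhwurumuv.
Apply epenthesis: wudokhwurumuv → wudokhewurumuv.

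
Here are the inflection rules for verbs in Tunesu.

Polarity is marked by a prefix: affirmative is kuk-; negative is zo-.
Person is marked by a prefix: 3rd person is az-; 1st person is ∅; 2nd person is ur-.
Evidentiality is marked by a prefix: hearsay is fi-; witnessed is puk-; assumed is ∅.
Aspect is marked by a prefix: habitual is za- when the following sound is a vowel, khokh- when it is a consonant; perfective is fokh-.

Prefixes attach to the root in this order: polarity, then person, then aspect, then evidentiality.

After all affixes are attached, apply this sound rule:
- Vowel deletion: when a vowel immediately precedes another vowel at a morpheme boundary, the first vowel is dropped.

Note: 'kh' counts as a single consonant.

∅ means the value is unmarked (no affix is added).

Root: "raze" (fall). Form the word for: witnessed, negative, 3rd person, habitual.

pukzazzoraze

Attach polarity negative zo- → zoraze.
Attach person 3rd person az- → azzoraze.
Attach aspect habitual za- (before vowel 'a') → zaazzoraze.
Attach evidentiality witnessed puk- → pukzaazzoraze.
Apply vowel deletion: pukzaazzoraze → pukzazzoraze.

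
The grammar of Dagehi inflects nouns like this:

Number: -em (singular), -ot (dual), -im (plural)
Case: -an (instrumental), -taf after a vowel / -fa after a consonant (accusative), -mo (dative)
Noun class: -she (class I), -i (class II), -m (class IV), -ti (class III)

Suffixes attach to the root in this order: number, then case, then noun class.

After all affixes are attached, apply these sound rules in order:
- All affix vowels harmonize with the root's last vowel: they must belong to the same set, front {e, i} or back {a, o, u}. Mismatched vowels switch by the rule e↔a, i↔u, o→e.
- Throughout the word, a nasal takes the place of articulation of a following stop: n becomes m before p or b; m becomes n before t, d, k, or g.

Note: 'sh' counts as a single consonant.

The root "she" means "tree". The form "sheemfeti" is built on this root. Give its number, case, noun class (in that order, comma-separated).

Segment: she-em-fa-ti.
number: -em → singular.
case: -taf/fa → accusative.
noun class: -ti → class III.

singular, accusative, class III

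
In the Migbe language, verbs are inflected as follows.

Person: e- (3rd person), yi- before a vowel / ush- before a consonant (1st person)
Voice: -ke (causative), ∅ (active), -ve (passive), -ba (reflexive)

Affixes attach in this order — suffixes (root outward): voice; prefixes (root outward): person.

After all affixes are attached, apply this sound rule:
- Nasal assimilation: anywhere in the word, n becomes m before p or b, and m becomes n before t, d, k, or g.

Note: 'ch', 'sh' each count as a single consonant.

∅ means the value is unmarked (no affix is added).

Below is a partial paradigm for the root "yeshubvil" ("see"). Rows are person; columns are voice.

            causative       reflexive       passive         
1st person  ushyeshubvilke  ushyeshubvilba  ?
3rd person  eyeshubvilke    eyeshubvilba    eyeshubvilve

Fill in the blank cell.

Attach voice passive -ve → yeshubvilve.
Attach person 1st person ush- (before consonant 'y') → ushyeshubvilve.
Nasal assimilation: no change.

ushyeshubvilve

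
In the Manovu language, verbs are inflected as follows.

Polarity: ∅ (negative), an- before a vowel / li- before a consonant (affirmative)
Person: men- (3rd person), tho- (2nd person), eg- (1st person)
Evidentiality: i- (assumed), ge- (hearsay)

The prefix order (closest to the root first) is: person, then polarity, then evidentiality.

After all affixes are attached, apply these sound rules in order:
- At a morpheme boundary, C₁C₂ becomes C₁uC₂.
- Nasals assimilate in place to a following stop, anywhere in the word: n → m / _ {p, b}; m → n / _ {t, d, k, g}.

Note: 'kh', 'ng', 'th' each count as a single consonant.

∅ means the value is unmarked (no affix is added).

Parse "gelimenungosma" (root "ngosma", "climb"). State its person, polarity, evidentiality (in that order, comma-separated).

3rd person, affirmative, hearsay

Segment: ge-li-men-ngosma.
person: men- → 3rd person.
polarity: an/li- → affirmative.
evidentiality: ge- → hearsay.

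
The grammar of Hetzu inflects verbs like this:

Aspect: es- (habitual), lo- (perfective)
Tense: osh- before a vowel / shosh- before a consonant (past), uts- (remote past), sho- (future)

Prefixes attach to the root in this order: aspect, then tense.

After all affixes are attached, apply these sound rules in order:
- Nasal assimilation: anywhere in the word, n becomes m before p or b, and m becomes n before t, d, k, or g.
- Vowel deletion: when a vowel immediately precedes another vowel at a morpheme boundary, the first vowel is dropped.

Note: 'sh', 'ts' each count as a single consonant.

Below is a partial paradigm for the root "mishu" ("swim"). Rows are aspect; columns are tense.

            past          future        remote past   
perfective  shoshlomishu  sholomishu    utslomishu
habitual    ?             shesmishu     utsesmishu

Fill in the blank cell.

Attach aspect habitual es- → esmishu.
Attach tense past osh- (before vowel 'e') → oshesmishu.
Nasal assimilation: no change.
Vowel deletion: no change.

oshesmishu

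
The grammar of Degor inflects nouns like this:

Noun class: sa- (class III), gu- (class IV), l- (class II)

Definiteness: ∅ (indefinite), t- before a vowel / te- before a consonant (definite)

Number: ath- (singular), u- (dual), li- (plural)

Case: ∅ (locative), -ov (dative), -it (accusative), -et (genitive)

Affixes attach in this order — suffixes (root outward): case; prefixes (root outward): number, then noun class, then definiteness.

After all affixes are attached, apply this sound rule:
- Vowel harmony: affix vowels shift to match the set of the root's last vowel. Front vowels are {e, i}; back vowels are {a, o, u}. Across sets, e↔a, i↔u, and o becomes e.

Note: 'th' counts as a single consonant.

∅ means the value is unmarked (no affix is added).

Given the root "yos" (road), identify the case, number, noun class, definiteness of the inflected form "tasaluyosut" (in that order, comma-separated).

Segment: te-sa-li-yos-it.
case: -it → accusative.
number: li- → plural.
noun class: sa- → class III.
definiteness: t/te- → definite.

accusative, plural, class III, definite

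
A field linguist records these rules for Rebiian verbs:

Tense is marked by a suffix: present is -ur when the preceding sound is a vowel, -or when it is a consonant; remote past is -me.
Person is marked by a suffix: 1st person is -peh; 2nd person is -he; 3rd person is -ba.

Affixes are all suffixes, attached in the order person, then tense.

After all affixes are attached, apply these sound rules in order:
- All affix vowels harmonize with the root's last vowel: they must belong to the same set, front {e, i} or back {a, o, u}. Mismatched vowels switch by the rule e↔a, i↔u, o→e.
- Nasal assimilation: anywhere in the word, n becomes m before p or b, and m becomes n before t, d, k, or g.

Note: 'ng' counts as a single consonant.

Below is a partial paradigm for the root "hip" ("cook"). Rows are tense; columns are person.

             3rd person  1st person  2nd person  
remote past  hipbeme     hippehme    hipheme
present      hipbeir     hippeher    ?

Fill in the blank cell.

Attach person 2nd person -he → hiphe.
Attach tense present -ur (after vowel 'e') → hipheur.
Apply vowel harmony: hipheur → hipheir.
Nasal assimilation: no change.

hipheir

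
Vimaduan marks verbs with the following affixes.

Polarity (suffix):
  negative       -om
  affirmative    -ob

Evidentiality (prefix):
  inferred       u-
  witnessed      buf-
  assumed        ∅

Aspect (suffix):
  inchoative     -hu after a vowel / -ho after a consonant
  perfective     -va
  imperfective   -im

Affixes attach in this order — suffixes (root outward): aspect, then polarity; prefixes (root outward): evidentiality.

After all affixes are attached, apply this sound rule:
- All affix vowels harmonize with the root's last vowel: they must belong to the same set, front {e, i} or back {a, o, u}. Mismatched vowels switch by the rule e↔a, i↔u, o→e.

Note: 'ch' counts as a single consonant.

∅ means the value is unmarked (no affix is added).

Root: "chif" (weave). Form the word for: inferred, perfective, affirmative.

Attach evidentiality inferred u- → uchif.
Attach aspect perfective -va → uchifva.
Attach polarity affirmative -ob → uchifvaob.
Apply vowel harmony: uchifvaob → ichifveeb.

ichifveeb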